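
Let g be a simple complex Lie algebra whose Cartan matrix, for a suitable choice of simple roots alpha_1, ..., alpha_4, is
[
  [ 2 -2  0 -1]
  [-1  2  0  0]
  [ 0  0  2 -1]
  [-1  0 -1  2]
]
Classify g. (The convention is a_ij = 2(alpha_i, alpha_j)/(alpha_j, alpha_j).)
The matrix has rank 4 with 2's on the diagonal. Reading the off-diagonal entries as Dynkin edges (a single edge where a_ij = a_ji = -1; a double or triple edge where a_ij * a_ji = 2 or 3), the diagram is a chain of 4 nodes with a double edge at one end; the terminal node there is the unique short simple root (B_4). One simple-root ordering that puts it in standard form is (alpha_3, alpha_4, alpha_1, alpha_2). So the algebra is type B_4, i.e. so(9).

B_4 (so(9))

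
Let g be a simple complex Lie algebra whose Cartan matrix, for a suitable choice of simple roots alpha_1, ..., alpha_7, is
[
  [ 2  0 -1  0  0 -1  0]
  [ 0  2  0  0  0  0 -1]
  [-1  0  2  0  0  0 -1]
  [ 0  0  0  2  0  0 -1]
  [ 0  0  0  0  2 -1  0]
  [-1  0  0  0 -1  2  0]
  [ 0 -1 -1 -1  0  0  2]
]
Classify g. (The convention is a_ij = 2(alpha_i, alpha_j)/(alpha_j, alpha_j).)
The matrix has rank 7 with 2's on the diagonal. Reading the off-diagonal entries as Dynkin edges (a single edge where a_ij = a_ji = -1; a double or triple edge where a_ij * a_ji = 2 or 3), the diagram is a chain of 5 nodes with a fork of two nodes at one end (D_7). One simple-root ordering that puts it in standard form is (alpha_5, alpha_6, alpha_1, alpha_3, alpha_7, alpha_4, alpha_2). So the algebra is type D_7, i.e. so(14).

D_7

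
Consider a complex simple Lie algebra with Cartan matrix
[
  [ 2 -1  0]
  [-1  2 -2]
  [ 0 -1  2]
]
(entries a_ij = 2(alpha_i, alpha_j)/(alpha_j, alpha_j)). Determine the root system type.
The matrix has rank 3 with 2's on the diagonal. Reading the off-diagonal entries as Dynkin edges (a single edge where a_ij = a_ji = -1; a double or triple edge where a_ij * a_ji = 2 or 3), the diagram is a chain of 3 nodes with a double edge at one end; the terminal node there is the unique short simple root (B_3). One simple-root ordering that puts it in standard form is (alpha_1, alpha_2, alpha_3). So the algebra is type B_3, i.e. so(7).

type B_3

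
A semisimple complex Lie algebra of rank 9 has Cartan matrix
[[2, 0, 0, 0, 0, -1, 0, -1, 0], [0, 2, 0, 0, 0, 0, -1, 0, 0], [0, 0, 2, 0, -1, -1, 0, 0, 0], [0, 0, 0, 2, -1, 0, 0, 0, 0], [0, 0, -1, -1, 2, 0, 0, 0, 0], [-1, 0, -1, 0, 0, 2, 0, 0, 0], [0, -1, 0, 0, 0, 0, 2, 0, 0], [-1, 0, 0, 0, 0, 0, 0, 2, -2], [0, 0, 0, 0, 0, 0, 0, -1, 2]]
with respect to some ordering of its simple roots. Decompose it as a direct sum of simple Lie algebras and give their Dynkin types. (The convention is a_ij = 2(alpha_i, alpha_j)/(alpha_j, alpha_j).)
The diagram associated to this matrix has two connected components: the simple roots {alpha_2, alpha_7} form a chain of 2 nodes with single edges (A_2), and {alpha_1, alpha_3, alpha_4, alpha_5, alpha_6, alpha_8, alpha_9} form a chain of 7 nodes with a double edge at one end; the terminal node there is the unique short simple root (B_7). A semisimple Lie algebra decomposes uniquely as the direct sum of simple ideals, one per connected component of its Dynkin diagram, so g ≅ A_2 ⊕ B_7 (dimension 8 + 105 = 113).

type A_2 ⊕ type B_7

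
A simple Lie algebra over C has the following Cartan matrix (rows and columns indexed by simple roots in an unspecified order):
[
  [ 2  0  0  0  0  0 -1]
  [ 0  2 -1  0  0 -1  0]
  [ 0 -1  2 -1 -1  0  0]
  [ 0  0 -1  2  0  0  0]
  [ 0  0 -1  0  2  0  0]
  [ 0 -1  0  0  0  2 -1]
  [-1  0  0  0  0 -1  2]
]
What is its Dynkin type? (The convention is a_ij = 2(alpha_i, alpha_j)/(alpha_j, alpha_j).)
The matrix has rank 7 with 2's on the diagonal. Reading the off-diagonal entries as Dynkin edges (a single edge where a_ij = a_ji = -1; a double or triple edge where a_ij * a_ji = 2 or 3), the diagram is a chain of 5 nodes with a fork of two nodes at one end (D_7). One simple-root ordering that puts it in standard form is (alpha_1, alpha_7, alpha_6, alpha_2, alpha_3, alpha_4, alpha_5). So the algebra is type D_7, i.e. so(14).

D_7 (so(14))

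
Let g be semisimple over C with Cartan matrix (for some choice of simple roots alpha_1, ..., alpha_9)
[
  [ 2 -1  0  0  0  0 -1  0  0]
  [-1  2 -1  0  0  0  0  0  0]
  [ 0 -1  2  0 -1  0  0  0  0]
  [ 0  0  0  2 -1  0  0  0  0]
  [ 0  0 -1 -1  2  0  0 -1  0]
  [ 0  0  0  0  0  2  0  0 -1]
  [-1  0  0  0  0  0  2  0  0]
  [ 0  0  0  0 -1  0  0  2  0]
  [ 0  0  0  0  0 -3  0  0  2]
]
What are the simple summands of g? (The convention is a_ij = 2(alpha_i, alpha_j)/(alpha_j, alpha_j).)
The diagram associated to this matrix has two connected components: the simple roots {alpha_1, alpha_2, alpha_3, alpha_4, alpha_5, alpha_7, alpha_8} form a chain of 5 nodes with a fork of two nodes at one end (D_7), and {alpha_6, alpha_9} form two nodes joined by a triple edge (G_2). A semisimple Lie algebra decomposes uniquely as the direct sum of simple ideals, one per connected component of its Dynkin diagram, so g ≅ D_7 ⊕ G_2 (dimension 91 + 14 = 105).

D7 ⊕ G2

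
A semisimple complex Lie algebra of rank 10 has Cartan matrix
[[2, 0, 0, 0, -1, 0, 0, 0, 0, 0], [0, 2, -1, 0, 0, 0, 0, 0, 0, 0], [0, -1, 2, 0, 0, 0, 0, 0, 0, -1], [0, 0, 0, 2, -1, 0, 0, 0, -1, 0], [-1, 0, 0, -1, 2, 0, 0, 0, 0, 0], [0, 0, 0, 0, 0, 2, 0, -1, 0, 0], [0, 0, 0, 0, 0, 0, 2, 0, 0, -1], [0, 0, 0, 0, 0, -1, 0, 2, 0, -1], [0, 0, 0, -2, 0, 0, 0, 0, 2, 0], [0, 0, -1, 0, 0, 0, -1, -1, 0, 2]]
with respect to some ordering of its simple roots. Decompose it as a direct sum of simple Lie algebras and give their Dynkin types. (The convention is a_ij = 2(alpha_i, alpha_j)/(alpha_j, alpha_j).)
C4 ⊕ E6

The diagram associated to this matrix has two connected components: the simple roots {alpha_1, alpha_4, alpha_5, alpha_9} form a chain of 4 nodes with a double edge at one end; the terminal node there is the unique long simple root (C_4), and {alpha_2, alpha_3, alpha_6, alpha_7, alpha_8, alpha_10} form a chain of 5 nodes with one extra node attached to the third node from one end (E_6). A semisimple Lie algebra decomposes uniquely as the direct sum of simple ideals, one per connected component of its Dynkin diagram, so g ≅ C_4 ⊕ E_6 (dimension 36 + 78 = 114).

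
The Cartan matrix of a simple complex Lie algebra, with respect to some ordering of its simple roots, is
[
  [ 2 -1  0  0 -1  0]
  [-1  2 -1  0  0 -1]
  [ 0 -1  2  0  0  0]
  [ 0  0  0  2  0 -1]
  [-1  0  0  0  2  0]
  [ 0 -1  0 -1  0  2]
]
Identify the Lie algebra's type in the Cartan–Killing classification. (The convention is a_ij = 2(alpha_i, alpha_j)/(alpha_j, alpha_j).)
The matrix has rank 6 with 2's on the diagonal. Reading the off-diagonal entries as Dynkin edges (a single edge where a_ij = a_ji = -1; a double or triple edge where a_ij * a_ji = 2 or 3), the diagram is a chain of 5 nodes with one extra node attached to the third node from one end (E_6). One simple-root ordering that puts it in standard form is (alpha_4, alpha_3, alpha_6, alpha_2, alpha_1, alpha_5). So the algebra is type E_6.

E_6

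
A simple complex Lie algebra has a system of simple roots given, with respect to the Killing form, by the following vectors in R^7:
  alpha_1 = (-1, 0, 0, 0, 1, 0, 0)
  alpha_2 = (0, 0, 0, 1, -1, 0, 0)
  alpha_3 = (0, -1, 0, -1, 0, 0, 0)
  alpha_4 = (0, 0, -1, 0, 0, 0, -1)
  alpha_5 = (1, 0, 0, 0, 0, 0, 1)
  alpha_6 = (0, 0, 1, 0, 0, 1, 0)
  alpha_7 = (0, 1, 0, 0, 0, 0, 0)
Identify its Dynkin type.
B7

Compute the Cartan integers a_ij = 2(alpha_i, alpha_j)/(alpha_j, alpha_j); the resulting 7x7 Cartan matrix is
[[2, -1, 0, 0, -1, 0, 0], [-1, 2, -1, 0, 0, 0, 0], [0, -1, 2, 0, 0, 0, -2], [0, 0, 0, 2, -1, -1, 0], [-1, 0, 0, -1, 2, 0, 0], [0, 0, 0, -1, 0, 2, 0], [0, 0, -1, 0, 0, 0, 2]].
The roots have two lengths (squared-length ratio 2:1); the short ones are alpha_{7}. The associated Dynkin diagram is a chain of 7 nodes with a double edge at one end; the terminal node there is the unique short simple root (B_7), so the type is B_7 (the algebra so(15)).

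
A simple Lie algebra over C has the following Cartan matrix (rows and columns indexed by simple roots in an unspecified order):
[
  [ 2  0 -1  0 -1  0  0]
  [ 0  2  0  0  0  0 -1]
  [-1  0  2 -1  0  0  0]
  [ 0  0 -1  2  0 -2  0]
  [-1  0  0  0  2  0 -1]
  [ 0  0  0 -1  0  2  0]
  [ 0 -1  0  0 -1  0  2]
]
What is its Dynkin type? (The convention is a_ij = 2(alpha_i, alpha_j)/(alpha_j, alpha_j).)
B_7 (so(15))

The matrix has rank 7 with 2's on the diagonal. Reading the off-diagonal entries as Dynkin edges (a single edge where a_ij = a_ji = -1; a double or triple edge where a_ij * a_ji = 2 or 3), the diagram is a chain of 7 nodes with a double edge at one end; the terminal node there is the unique short simple root (B_7). One simple-root ordering that puts it in standard form is (alpha_2, alpha_7, alpha_5, alpha_1, alpha_3, alpha_4, alpha_6). So the algebra is type B_7, i.e. so(15).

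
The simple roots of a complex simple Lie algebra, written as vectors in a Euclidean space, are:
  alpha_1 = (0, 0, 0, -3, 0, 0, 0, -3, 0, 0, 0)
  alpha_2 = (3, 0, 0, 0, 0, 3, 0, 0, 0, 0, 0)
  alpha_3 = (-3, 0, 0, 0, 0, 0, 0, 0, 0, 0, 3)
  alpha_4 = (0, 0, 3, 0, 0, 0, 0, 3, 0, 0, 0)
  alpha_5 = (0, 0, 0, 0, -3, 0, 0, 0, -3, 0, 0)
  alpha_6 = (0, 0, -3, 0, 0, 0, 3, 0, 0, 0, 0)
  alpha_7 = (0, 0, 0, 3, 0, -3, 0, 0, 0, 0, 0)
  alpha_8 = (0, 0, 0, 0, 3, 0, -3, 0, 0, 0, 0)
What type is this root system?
Compute the Cartan integers a_ij = 2(alpha_i, alpha_j)/(alpha_j, alpha_j); the resulting 8x8 Cartan matrix is
[[2, 0, 0, -1, 0, 0, -1, 0], [0, 2, -1, 0, 0, 0, -1, 0], [0, -1, 2, 0, 0, 0, 0, 0], [-1, 0, 0, 2, 0, -1, 0, 0], [0, 0, 0, 0, 2, 0, 0, -1], [0, 0, 0, -1, 0, 2, 0, -1], [-1, -1, 0, 0, 0, 0, 2, 0], [0, 0, 0, 0, -1, -1, 0, 2]].
All simple roots have the same length, so the diagram is simply laced. The associated Dynkin diagram is a chain of 8 nodes with single edges (A_8), so the type is A_8 (the algebra sl(9)).

A_8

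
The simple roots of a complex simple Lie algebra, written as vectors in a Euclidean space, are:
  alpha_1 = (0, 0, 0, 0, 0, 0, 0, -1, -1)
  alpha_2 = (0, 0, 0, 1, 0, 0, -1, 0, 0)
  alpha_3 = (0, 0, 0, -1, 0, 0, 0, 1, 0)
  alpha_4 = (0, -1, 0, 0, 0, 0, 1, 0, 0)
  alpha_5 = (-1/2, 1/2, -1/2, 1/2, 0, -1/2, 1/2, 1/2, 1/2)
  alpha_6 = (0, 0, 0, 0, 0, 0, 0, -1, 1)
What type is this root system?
E6

Compute the Cartan integers a_ij = 2(alpha_i, alpha_j)/(alpha_j, alpha_j); the resulting 6x6 Cartan matrix is
[[2, 0, -1, 0, -1, 0], [0, 2, -1, -1, 0, 0], [-1, -1, 2, 0, 0, -1], [0, -1, 0, 2, 0, 0], [-1, 0, 0, 0, 2, 0], [0, 0, -1, 0, 0, 2]].
All simple roots have the same length, so the diagram is simply laced. The associated Dynkin diagram is a chain of 5 nodes with one extra node attached to the third node from one end (E_6), so the type is E_6.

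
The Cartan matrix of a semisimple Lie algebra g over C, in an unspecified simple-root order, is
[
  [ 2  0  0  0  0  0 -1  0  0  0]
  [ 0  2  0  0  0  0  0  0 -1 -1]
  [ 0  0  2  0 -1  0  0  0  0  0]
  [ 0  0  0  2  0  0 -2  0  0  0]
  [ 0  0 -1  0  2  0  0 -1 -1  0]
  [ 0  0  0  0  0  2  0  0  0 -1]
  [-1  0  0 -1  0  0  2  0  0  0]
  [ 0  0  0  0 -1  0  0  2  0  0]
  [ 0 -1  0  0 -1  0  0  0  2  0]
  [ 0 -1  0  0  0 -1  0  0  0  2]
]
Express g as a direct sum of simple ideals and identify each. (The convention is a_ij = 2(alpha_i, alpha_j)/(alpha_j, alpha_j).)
The diagram associated to this matrix has two connected components: the simple roots {alpha_1, alpha_4, alpha_7} form a chain of 3 nodes with a double edge at one end; the terminal node there is the unique long simple root (C_3), and {alpha_2, alpha_3, alpha_5, alpha_6, alpha_8, alpha_9, alpha_10} form a chain of 5 nodes with a fork of two nodes at one end (D_7). A semisimple Lie algebra decomposes uniquely as the direct sum of simple ideals, one per connected component of its Dynkin diagram, so g ≅ C_3 ⊕ D_7 (dimension 21 + 91 = 112).

C_3 (sp(6)) + D_7 (so(14))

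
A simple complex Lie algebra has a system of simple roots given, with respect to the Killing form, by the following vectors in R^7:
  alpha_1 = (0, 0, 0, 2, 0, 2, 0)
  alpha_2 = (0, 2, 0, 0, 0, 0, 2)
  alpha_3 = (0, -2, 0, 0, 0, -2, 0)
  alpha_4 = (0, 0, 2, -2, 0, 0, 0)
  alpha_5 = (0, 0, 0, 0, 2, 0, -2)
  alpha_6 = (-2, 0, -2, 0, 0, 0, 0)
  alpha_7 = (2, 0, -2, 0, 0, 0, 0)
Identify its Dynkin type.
D7

Compute the Cartan integers a_ij = 2(alpha_i, alpha_j)/(alpha_j, alpha_j); the resulting 7x7 Cartan matrix is
[[2, 0, -1, -1, 0, 0, 0], [0, 2, -1, 0, -1, 0, 0], [-1, -1, 2, 0, 0, 0, 0], [-1, 0, 0, 2, 0, -1, -1], [0, -1, 0, 0, 2, 0, 0], [0, 0, 0, -1, 0, 2, 0], [0, 0, 0, -1, 0, 0, 2]].
All simple roots have the same length, so the diagram is simply laced. The associated Dynkin diagram is a chain of 5 nodes with a fork of two nodes at one end (D_7), so the type is D_7 (the algebra so(14)).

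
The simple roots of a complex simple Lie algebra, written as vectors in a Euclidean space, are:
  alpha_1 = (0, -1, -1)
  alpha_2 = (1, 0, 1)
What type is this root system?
Compute the Cartan integers a_ij = 2(alpha_i, alpha_j)/(alpha_j, alpha_j); the resulting 2x2 Cartan matrix is
[[2, -1], [-1, 2]].
All simple roots have the same length, so the diagram is simply laced. The associated Dynkin diagram is a chain of 2 nodes with single edges (A_2), so the type is A_2 (the algebra sl(3)).

A2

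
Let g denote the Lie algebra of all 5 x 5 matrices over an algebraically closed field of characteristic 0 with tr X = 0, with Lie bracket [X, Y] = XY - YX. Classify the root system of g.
This is sl(5), which has dimension 5^2 - 1 = 24 and rank 5 - 1 = 4 (a Cartan subalgebra is the diagonal traceless matrices). In the classification of classical Lie algebras, the special linear algebra sl(n+1) has type A_n; here n = 4, so the Dynkin diagram is a chain of 4 nodes with single edges (A_4). Hence the type is A_4.

A4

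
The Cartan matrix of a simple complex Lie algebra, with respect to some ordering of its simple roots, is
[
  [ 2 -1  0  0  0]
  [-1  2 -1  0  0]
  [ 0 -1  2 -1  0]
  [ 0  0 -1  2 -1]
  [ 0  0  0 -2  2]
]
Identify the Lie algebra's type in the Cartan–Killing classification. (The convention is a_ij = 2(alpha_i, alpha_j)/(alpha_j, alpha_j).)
type C_5

The matrix has rank 5 with 2's on the diagonal. Reading the off-diagonal entries as Dynkin edges (a single edge where a_ij = a_ji = -1; a double or triple edge where a_ij * a_ji = 2 or 3), the diagram is a chain of 5 nodes with a double edge at one end; the terminal node there is the unique long simple root (C_5). One simple-root ordering that puts it in standard form is (alpha_1, alpha_2, alpha_3, alpha_4, alpha_5). So the algebra is type C_5, i.e. sp(10).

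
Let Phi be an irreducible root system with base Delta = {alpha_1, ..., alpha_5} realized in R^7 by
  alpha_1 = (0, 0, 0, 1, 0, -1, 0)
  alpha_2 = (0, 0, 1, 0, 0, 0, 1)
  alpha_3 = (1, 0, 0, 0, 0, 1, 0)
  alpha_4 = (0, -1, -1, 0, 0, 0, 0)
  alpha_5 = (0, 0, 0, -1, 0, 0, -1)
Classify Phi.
A_5 (sl(6))

Compute the Cartan integers a_ij = 2(alpha_i, alpha_j)/(alpha_j, alpha_j); the resulting 5x5 Cartan matrix is
[[2, 0, -1, 0, -1], [0, 2, 0, -1, -1], [-1, 0, 2, 0, 0], [0, -1, 0, 2, 0], [-1, -1, 0, 0, 2]].
All simple roots have the same length, so the diagram is simply laced. The associated Dynkin diagram is a chain of 5 nodes with single edges (A_5), so the type is A_5 (the algebra sl(6)).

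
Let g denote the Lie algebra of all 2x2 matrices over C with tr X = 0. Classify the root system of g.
This is sl(2), which has dimension 2^2 - 1 = 3 and rank 2 - 1 = 1 (a Cartan subalgebra is the diagonal traceless matrices). In the classification of classical Lie algebras, the special linear algebra sl(n+1) has type A_n; here n = 1, so the Dynkin diagram is a chain of 1 nodes with single edges (A_1). Hence the type is A_1.

A1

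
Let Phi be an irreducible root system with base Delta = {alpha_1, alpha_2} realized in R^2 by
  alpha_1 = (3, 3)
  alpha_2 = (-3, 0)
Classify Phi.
Compute the Cartan integers a_ij = 2(alpha_i, alpha_j)/(alpha_j, alpha_j); the resulting 2x2 Cartan matrix is
[[2, -2], [-1, 2]].
The roots have two lengths (squared-length ratio 2:1); the short ones are alpha_{2}. The associated Dynkin diagram is a chain of 2 nodes with a double edge at one end; the terminal node there is the unique short simple root (B_2), so the type is B_2 (the algebra so(5)).

type B_2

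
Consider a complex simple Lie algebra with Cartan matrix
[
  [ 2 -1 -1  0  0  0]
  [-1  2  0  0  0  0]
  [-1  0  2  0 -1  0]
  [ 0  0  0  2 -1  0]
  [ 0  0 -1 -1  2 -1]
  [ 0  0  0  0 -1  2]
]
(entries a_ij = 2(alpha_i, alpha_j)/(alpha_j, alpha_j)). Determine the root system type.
The matrix has rank 6 with 2's on the diagonal. Reading the off-diagonal entries as Dynkin edges (a single edge where a_ij = a_ji = -1; a double or triple edge where a_ij * a_ji = 2 or 3), the diagram is a chain of 4 nodes with a fork of two nodes at one end (D_6). One simple-root ordering that puts it in standard form is (alpha_2, alpha_1, alpha_3, alpha_5, alpha_4, alpha_6). So the algebra is type D_6, i.e. so(12).

D_6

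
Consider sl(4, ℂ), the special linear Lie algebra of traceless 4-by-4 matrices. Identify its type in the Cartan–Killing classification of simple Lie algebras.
type A_3

This is sl(4), which has dimension 4^2 - 1 = 15 and rank 4 - 1 = 3 (a Cartan subalgebra is the diagonal traceless matrices). In the classification of classical Lie algebras, the special linear algebra sl(n+1) has type A_n; here n = 3, so the Dynkin diagram is a chain of 3 nodes with single edges (A_3). Hence the type is A_3.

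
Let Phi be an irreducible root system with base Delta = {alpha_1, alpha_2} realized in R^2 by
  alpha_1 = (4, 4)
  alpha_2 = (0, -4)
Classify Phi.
Compute the Cartan integers a_ij = 2(alpha_i, alpha_j)/(alpha_j, alpha_j); the resulting 2x2 Cartan matrix is
[[2, -2], [-1, 2]].
The roots have two lengths (squared-length ratio 2:1); the short ones are alpha_{2}. The associated Dynkin diagram is a chain of 2 nodes with a double edge at one end; the terminal node there is the unique short simple root (B_2), so the type is B_2 (the algebra so(5)).

B_2 (so(5))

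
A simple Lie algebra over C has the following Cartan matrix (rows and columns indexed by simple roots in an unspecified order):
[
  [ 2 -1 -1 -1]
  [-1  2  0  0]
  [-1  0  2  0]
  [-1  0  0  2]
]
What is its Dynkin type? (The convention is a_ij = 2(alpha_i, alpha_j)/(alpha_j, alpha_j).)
The matrix has rank 4 with 2's on the diagonal. Reading the off-diagonal entries as Dynkin edges (a single edge where a_ij = a_ji = -1; a double or triple edge where a_ij * a_ji = 2 or 3), the diagram is a chain of 2 nodes with a fork of two nodes at one end (D_4). One simple-root ordering that puts it in standard form is (alpha_3, alpha_1, alpha_4, alpha_2). So the algebra is type D_4, i.e. so(8).

D_4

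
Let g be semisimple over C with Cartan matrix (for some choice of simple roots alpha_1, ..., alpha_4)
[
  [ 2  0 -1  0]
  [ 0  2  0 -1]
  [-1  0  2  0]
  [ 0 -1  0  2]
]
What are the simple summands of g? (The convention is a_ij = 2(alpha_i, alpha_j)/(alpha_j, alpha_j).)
The diagram associated to this matrix has two connected components: the simple roots {alpha_2, alpha_4} form a chain of 2 nodes with single edges (A_2), and {alpha_1, alpha_3} form a chain of 2 nodes with single edges (A_2). A semisimple Lie algebra decomposes uniquely as the direct sum of simple ideals, one per connected component of its Dynkin diagram, so g ≅ A_2 ⊕ A_2 (dimension 8 + 8 = 16).

A2 ⊕ A2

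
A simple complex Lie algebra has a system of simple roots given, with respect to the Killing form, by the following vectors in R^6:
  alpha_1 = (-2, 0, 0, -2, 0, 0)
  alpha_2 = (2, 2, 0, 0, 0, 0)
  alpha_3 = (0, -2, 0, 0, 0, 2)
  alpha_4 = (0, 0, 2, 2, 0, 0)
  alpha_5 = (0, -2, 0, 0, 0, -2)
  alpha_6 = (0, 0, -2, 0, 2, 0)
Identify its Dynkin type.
Compute the Cartan integers a_ij = 2(alpha_i, alpha_j)/(alpha_j, alpha_j); the resulting 6x6 Cartan matrix is
[[2, -1, 0, -1, 0, 0], [-1, 2, -1, 0, -1, 0], [0, -1, 2, 0, 0, 0], [-1, 0, 0, 2, 0, -1], [0, -1, 0, 0, 2, 0], [0, 0, 0, -1, 0, 2]].
All simple roots have the same length, so the diagram is simply laced. The associated Dynkin diagram is a chain of 4 nodes with a fork of two nodes at one end (D_6), so the type is D_6 (the algebra so(12)).

D_6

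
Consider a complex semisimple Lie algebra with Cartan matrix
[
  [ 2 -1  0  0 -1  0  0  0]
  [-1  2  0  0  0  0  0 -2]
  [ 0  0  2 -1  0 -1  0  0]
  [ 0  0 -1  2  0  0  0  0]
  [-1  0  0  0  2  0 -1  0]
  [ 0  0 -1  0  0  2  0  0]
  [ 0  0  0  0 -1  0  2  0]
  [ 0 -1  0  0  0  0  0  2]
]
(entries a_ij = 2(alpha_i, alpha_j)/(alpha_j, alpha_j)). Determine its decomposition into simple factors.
A_3 (sl(4)) + B_5 (so(11))

The diagram associated to this matrix has two connected components: the simple roots {alpha_3, alpha_4, alpha_6} form a chain of 3 nodes with single edges (A_3), and {alpha_1, alpha_2, alpha_5, alpha_7, alpha_8} form a chain of 5 nodes with a double edge at one end; the terminal node there is the unique short simple root (B_5). A semisimple Lie algebra decomposes uniquely as the direct sum of simple ideals, one per connected component of its Dynkin diagram, so g ≅ A_3 ⊕ B_5 (dimension 15 + 55 = 70).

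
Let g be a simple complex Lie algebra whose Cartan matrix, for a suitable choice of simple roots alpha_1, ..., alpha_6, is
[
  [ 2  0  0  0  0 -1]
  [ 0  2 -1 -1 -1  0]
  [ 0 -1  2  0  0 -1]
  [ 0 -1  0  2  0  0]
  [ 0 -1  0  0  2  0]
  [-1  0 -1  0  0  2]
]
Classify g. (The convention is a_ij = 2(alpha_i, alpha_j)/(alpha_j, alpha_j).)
D_6 (so(12))

The matrix has rank 6 with 2's on the diagonal. Reading the off-diagonal entries as Dynkin edges (a single edge where a_ij = a_ji = -1; a double or triple edge where a_ij * a_ji = 2 or 3), the diagram is a chain of 4 nodes with a fork of two nodes at one end (D_6). One simple-root ordering that puts it in standard form is (alpha_1, alpha_6, alpha_3, alpha_2, alpha_4, alpha_5). So the algebra is type D_6, i.e. so(12).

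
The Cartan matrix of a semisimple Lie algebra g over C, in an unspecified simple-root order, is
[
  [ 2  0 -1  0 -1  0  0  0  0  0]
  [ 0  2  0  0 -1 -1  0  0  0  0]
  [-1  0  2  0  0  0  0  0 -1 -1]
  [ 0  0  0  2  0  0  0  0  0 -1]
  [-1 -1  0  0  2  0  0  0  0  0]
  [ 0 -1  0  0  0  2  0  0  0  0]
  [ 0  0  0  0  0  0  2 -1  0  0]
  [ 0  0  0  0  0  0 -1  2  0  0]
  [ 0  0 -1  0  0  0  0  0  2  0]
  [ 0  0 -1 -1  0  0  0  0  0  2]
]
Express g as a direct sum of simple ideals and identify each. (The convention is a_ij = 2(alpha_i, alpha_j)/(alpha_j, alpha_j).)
The diagram associated to this matrix has two connected components: the simple roots {alpha_7, alpha_8} form a chain of 2 nodes with single edges (A_2), and {alpha_1, alpha_2, alpha_3, alpha_4, alpha_5, alpha_6, alpha_9, alpha_10} form a chain of 7 nodes with one extra node attached to the third node from one end (E_8). A semisimple Lie algebra decomposes uniquely as the direct sum of simple ideals, one per connected component of its Dynkin diagram, so g ≅ A_2 ⊕ E_8 (dimension 8 + 248 = 256).

A_2 + E_8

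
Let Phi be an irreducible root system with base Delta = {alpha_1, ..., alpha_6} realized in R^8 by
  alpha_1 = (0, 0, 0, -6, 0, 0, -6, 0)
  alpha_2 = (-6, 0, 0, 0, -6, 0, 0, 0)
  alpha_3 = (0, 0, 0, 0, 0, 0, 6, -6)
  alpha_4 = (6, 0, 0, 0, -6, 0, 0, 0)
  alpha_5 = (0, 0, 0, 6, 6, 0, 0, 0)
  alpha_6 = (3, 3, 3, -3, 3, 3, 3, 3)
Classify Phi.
Compute the Cartan integers a_ij = 2(alpha_i, alpha_j)/(alpha_j, alpha_j); the resulting 6x6 Cartan matrix is
[[2, 0, -1, 0, -1, 0], [0, 2, 0, 0, -1, -1], [-1, 0, 2, 0, 0, 0], [0, 0, 0, 2, -1, 0], [-1, -1, 0, -1, 2, 0], [0, -1, 0, 0, 0, 2]].
All simple roots have the same length, so the diagram is simply laced. The associated Dynkin diagram is a chain of 5 nodes with one extra node attached to the third node from one end (E_6), so the type is E_6.

E_6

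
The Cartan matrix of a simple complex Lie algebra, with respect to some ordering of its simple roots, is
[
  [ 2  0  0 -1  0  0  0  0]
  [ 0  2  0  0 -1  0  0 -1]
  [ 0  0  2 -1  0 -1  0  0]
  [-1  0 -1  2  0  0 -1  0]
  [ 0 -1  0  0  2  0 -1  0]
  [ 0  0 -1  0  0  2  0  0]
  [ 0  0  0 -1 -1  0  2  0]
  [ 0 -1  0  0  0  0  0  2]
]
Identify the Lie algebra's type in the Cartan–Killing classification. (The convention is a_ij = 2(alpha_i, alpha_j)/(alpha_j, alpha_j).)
The matrix has rank 8 with 2's on the diagonal. Reading the off-diagonal entries as Dynkin edges (a single edge where a_ij = a_ji = -1; a double or triple edge where a_ij * a_ji = 2 or 3), the diagram is a chain of 7 nodes with one extra node attached to the third node from one end (E_8). One simple-root ordering that puts it in standard form is (alpha_6, alpha_1, alpha_3, alpha_4, alpha_7, alpha_5, alpha_2, alpha_8). So the algebra is type E_8.

type E_8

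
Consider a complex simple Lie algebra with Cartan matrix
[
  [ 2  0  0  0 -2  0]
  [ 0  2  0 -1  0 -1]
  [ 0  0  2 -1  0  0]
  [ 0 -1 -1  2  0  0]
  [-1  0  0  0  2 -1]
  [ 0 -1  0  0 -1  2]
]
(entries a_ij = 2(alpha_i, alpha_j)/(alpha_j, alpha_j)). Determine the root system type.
C6

The matrix has rank 6 with 2's on the diagonal. Reading the off-diagonal entries as Dynkin edges (a single edge where a_ij = a_ji = -1; a double or triple edge where a_ij * a_ji = 2 or 3), the diagram is a chain of 6 nodes with a double edge at one end; the terminal node there is the unique long simple root (C_6). One simple-root ordering that puts it in standard form is (alpha_3, alpha_4, alpha_2, alpha_6, alpha_5, alpha_1). So the algebra is type C_6, i.e. sp(12).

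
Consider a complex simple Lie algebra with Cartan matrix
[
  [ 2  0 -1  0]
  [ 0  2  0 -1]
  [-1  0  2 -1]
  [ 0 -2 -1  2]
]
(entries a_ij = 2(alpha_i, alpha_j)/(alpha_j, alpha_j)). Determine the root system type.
The matrix has rank 4 with 2's on the diagonal. Reading the off-diagonal entries as Dynkin edges (a single edge where a_ij = a_ji = -1; a double or triple edge where a_ij * a_ji = 2 or 3), the diagram is a chain of 4 nodes with a double edge at one end; the terminal node there is the unique short simple root (B_4). One simple-root ordering that puts it in standard form is (alpha_1, alpha_3, alpha_4, alpha_2). So the algebra is type B_4, i.e. so(9).

type B_4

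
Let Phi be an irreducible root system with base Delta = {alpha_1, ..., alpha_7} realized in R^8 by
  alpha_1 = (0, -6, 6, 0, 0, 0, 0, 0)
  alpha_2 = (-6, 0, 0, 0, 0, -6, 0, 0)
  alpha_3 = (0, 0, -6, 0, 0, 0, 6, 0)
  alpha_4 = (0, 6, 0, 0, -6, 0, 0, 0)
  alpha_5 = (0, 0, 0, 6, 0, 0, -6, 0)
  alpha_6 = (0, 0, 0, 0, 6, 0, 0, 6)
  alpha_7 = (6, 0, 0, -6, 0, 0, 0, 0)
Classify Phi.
Compute the Cartan integers a_ij = 2(alpha_i, alpha_j)/(alpha_j, alpha_j); the resulting 7x7 Cartan matrix is
[[2, 0, -1, -1, 0, 0, 0], [0, 2, 0, 0, 0, 0, -1], [-1, 0, 2, 0, -1, 0, 0], [-1, 0, 0, 2, 0, -1, 0], [0, 0, -1, 0, 2, 0, -1], [0, 0, 0, -1, 0, 2, 0], [0, -1, 0, 0, -1, 0, 2]].
All simple roots have the same length, so the diagram is simply laced. The associated Dynkin diagram is a chain of 7 nodes with single edges (A_7), so the type is A_7 (the algebra sl(8)).

A_7 (sl(8))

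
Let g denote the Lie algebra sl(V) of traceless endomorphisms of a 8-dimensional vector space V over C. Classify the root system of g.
This is sl(8), which has dimension 8^2 - 1 = 63 and rank 8 - 1 = 7 (a Cartan subalgebra is the diagonal traceless matrices). In the classification of classical Lie algebras, the special linear algebra sl(n+1) has type A_n; here n = 7, so the Dynkin diagram is a chain of 7 nodes with single edges (A_7). Hence the type is A_7.

A7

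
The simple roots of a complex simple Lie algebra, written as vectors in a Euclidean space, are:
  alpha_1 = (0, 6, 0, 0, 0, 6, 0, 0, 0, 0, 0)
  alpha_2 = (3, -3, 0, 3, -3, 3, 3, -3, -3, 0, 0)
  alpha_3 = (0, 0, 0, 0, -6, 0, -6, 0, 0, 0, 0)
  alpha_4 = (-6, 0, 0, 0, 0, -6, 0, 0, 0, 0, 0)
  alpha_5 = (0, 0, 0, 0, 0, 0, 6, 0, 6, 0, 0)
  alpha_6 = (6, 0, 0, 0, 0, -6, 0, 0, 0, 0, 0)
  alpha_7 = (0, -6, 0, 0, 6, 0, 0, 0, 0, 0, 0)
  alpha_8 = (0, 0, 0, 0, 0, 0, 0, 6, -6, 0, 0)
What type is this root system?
Compute the Cartan integers a_ij = 2(alpha_i, alpha_j)/(alpha_j, alpha_j); the resulting 8x8 Cartan matrix is
[[2, 0, 0, -1, 0, -1, -1, 0], [0, 2, 0, -1, 0, 0, 0, 0], [0, 0, 2, 0, -1, 0, -1, 0], [-1, -1, 0, 2, 0, 0, 0, 0], [0, 0, -1, 0, 2, 0, 0, -1], [-1, 0, 0, 0, 0, 2, 0, 0], [-1, 0, -1, 0, 0, 0, 2, 0], [0, 0, 0, 0, -1, 0, 0, 2]].
All simple roots have the same length, so the diagram is simply laced. The associated Dynkin diagram is a chain of 7 nodes with one extra node attached to the third node from one end (E_8), so the type is E_8.

type E_8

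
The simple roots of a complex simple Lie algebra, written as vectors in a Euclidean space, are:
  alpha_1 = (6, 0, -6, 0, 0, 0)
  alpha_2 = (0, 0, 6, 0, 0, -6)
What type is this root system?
A_2 (sl(3))

Compute the Cartan integers a_ij = 2(alpha_i, alpha_j)/(alpha_j, alpha_j); the resulting 2x2 Cartan matrix is
[[2, -1], [-1, 2]].
All simple roots have the same length, so the diagram is simply laced. The associated Dynkin diagram is a chain of 2 nodes with single edges (A_2), so the type is A_2 (the algebra sl(3)).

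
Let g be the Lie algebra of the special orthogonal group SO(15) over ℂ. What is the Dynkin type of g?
This is so(15) with 15 odd, which has dimension 15(15-1)/2 = 105 and rank (15-1)/2 = 7. In the classification of classical Lie algebras, the orthogonal algebra so(2n+1) in an odd number of variables has type B_n; here n = 7, so the Dynkin diagram is a chain of 7 nodes with a double edge at one end; the terminal node there is the unique short simple root (B_7). Hence the type is B_7.

B_7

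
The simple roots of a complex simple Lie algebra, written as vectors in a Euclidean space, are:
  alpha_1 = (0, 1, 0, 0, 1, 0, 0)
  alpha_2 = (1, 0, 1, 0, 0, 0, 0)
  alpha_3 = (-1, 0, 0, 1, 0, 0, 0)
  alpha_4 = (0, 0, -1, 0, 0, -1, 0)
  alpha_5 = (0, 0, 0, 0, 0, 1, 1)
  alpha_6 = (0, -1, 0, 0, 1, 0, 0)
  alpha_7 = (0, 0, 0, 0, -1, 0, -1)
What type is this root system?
D_7 (so(14))

Compute the Cartan integers a_ij = 2(alpha_i, alpha_j)/(alpha_j, alpha_j); the resulting 7x7 Cartan matrix is
[[2, 0, 0, 0, 0, 0, -1], [0, 2, -1, -1, 0, 0, 0], [0, -1, 2, 0, 0, 0, 0], [0, -1, 0, 2, -1, 0, 0], [0, 0, 0, -1, 2, 0, -1], [0, 0, 0, 0, 0, 2, -1], [-1, 0, 0, 0, -1, -1, 2]].
All simple roots have the same length, so the diagram is simply laced. The associated Dynkin diagram is a chain of 5 nodes with a fork of two nodes at one end (D_7), so the type is D_7 (the algebra so(14)).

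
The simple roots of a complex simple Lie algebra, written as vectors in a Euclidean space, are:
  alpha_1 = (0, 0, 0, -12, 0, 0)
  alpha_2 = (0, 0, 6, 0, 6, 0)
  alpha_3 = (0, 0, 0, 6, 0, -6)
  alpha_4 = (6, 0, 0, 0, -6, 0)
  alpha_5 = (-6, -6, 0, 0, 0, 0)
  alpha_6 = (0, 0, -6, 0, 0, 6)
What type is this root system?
Compute the Cartan integers a_ij = 2(alpha_i, alpha_j)/(alpha_j, alpha_j); the resulting 6x6 Cartan matrix is
[[2, 0, -2, 0, 0, 0], [0, 2, 0, -1, 0, -1], [-1, 0, 2, 0, 0, -1], [0, -1, 0, 2, -1, 0], [0, 0, 0, -1, 2, 0], [0, -1, -1, 0, 0, 2]].
The roots have two lengths (squared-length ratio 2:1); the short ones are alpha_{2,3,4,5,6}. The associated Dynkin diagram is a chain of 6 nodes with a double edge at one end; the terminal node there is the unique long simple root (C_6), so the type is C_6 (the algebra sp(12)).

C_6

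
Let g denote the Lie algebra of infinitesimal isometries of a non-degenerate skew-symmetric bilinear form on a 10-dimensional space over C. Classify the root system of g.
C_5 (sp(10))

This is sp(10), which has dimension 10(10+1)/2 = 55 and rank 10/2 = 5. In the classification of classical Lie algebras, the symplectic algebra sp(2n) has type C_n; here n = 5, so the Dynkin diagram is a chain of 5 nodes with a double edge at one end; the terminal node there is the unique long simple root (C_5). Hence the type is C_5.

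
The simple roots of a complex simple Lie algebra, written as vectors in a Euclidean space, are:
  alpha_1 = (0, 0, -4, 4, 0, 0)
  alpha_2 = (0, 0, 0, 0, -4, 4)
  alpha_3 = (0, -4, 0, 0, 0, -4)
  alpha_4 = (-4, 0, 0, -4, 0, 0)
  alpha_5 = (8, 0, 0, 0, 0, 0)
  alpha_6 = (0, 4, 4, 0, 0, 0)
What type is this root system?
type C_6

Compute the Cartan integers a_ij = 2(alpha_i, alpha_j)/(alpha_j, alpha_j); the resulting 6x6 Cartan matrix is
[[2, 0, 0, -1, 0, -1], [0, 2, -1, 0, 0, 0], [0, -1, 2, 0, 0, -1], [-1, 0, 0, 2, -1, 0], [0, 0, 0, -2, 2, 0], [-1, 0, -1, 0, 0, 2]].
The roots have two lengths (squared-length ratio 2:1); the short ones are alpha_{1,2,3,4,6}. The associated Dynkin diagram is a chain of 6 nodes with a double edge at one end; the terminal node there is the unique long simple root (C_6), so the type is C_6 (the algebra sp(12)).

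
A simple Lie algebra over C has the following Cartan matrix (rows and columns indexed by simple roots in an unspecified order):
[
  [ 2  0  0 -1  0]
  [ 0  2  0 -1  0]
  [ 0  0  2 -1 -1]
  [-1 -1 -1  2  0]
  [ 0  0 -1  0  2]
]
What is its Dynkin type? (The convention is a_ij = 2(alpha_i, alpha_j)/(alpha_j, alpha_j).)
D_5 (so(10))

The matrix has rank 5 with 2's on the diagonal. Reading the off-diagonal entries as Dynkin edges (a single edge where a_ij = a_ji = -1; a double or triple edge where a_ij * a_ji = 2 or 3), the diagram is a chain of 3 nodes with a fork of two nodes at one end (D_5). One simple-root ordering that puts it in standard form is (alpha_5, alpha_3, alpha_4, alpha_1, alpha_2). So the algebra is type D_5, i.e. so(10).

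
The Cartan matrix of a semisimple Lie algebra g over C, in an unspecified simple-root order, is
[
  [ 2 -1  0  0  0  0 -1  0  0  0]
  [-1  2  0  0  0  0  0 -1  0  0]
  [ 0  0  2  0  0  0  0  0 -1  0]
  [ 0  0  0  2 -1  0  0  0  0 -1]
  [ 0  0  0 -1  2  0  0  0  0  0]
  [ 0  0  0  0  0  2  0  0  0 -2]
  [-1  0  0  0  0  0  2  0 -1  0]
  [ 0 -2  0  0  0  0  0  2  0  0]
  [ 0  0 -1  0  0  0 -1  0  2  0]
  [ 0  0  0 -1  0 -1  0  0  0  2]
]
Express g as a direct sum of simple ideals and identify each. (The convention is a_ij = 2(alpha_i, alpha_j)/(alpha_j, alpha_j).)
C4 ⊕ C6

The diagram associated to this matrix has two connected components: the simple roots {alpha_4, alpha_5, alpha_6, alpha_10} form a chain of 4 nodes with a double edge at one end; the terminal node there is the unique long simple root (C_4), and {alpha_1, alpha_2, alpha_3, alpha_7, alpha_8, alpha_9} form a chain of 6 nodes with a double edge at one end; the terminal node there is the unique long simple root (C_6). A semisimple Lie algebra decomposes uniquely as the direct sum of simple ideals, one per connected component of its Dynkin diagram, so g ≅ C_4 ⊕ C_6 (dimension 36 + 78 = 114).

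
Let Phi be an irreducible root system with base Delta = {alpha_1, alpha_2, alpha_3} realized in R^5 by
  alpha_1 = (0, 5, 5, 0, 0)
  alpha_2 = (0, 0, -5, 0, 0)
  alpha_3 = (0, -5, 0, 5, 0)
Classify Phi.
Compute the Cartan integers a_ij = 2(alpha_i, alpha_j)/(alpha_j, alpha_j); the resulting 3x3 Cartan matrix is
[[2, -2, -1], [-1, 2, 0], [-1, 0, 2]].
The roots have two lengths (squared-length ratio 2:1); the short ones are alpha_{2}. The associated Dynkin diagram is a chain of 3 nodes with a double edge at one end; the terminal node there is the unique short simple root (B_3), so the type is B_3 (the algebra so(7)).

B3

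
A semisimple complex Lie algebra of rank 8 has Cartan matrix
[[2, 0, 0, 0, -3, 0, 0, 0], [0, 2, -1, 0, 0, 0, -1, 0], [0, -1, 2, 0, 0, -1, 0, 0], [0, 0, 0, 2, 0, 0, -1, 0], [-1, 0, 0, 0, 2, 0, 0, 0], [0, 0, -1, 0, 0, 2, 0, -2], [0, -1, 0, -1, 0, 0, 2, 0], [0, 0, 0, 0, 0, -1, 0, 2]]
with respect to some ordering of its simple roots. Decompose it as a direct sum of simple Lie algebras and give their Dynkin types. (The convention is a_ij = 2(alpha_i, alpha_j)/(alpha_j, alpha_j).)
The diagram associated to this matrix has two connected components: the simple roots {alpha_2, alpha_3, alpha_4, alpha_6, alpha_7, alpha_8} form a chain of 6 nodes with a double edge at one end; the terminal node there is the unique short simple root (B_6), and {alpha_1, alpha_5} form two nodes joined by a triple edge (G_2). A semisimple Lie algebra decomposes uniquely as the direct sum of simple ideals, one per connected component of its Dynkin diagram, so g ≅ B_6 ⊕ G_2 (dimension 78 + 14 = 92).

B6 + G2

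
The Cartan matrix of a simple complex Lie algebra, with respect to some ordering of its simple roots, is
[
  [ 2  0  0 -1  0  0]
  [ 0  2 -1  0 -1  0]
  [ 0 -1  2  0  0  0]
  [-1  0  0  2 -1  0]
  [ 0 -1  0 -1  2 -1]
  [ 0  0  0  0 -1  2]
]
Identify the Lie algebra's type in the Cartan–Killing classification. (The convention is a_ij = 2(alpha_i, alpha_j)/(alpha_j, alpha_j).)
E6

The matrix has rank 6 with 2's on the diagonal. Reading the off-diagonal entries as Dynkin edges (a single edge where a_ij = a_ji = -1; a double or triple edge where a_ij * a_ji = 2 or 3), the diagram is a chain of 5 nodes with one extra node attached to the third node from one end (E_6). One simple-root ordering that puts it in standard form is (alpha_3, alpha_6, alpha_2, alpha_5, alpha_4, alpha_1). So the algebra is type E_6.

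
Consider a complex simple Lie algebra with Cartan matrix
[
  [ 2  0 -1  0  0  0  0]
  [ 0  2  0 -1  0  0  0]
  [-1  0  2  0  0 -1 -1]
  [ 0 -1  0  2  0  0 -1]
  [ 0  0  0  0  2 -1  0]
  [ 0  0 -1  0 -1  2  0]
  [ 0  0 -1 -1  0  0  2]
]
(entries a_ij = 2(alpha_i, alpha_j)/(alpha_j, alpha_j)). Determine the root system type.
The matrix has rank 7 with 2's on the diagonal. Reading the off-diagonal entries as Dynkin edges (a single edge where a_ij = a_ji = -1; a double or triple edge where a_ij * a_ji = 2 or 3), the diagram is a chain of 6 nodes with one extra node attached to the third node from one end (E_7). One simple-root ordering that puts it in standard form is (alpha_5, alpha_1, alpha_6, alpha_3, alpha_7, alpha_4, alpha_2). So the algebra is type E_7.

type E_7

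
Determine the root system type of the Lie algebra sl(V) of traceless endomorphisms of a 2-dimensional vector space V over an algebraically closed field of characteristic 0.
This is sl(2), which has dimension 2^2 - 1 = 3 and rank 2 - 1 = 1 (a Cartan subalgebra is the diagonal traceless matrices). In the classification of classical Lie algebras, the special linear algebra sl(n+1) has type A_n; here n = 1, so the Dynkin diagram is a chain of 1 nodes with single edges (A_1). Hence the type is A_1.

A_1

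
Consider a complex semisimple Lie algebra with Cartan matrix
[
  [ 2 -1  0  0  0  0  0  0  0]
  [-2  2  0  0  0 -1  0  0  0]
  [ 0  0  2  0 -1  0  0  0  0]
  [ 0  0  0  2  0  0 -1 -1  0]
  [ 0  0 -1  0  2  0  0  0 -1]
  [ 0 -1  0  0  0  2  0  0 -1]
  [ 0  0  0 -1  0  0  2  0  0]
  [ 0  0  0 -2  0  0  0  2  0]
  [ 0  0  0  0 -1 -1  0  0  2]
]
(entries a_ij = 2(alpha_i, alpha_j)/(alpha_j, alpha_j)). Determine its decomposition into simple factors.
The diagram associated to this matrix has two connected components: the simple roots {alpha_1, alpha_2, alpha_3, alpha_5, alpha_6, alpha_9} form a chain of 6 nodes with a double edge at one end; the terminal node there is the unique short simple root (B_6), and {alpha_4, alpha_7, alpha_8} form a chain of 3 nodes with a double edge at one end; the terminal node there is the unique long simple root (C_3). A semisimple Lie algebra decomposes uniquely as the direct sum of simple ideals, one per connected component of its Dynkin diagram, so g ≅ B_6 ⊕ C_3 (dimension 78 + 21 = 99).

B6 ⊕ C3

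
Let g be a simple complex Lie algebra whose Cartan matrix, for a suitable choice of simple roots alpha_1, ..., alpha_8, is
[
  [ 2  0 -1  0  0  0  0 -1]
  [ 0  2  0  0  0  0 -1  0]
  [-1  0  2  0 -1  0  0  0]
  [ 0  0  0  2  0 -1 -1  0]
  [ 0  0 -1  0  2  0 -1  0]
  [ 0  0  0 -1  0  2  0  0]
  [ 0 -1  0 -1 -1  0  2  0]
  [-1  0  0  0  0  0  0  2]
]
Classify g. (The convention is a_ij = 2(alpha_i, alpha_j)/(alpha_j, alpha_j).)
E8

The matrix has rank 8 with 2's on the diagonal. Reading the off-diagonal entries as Dynkin edges (a single edge where a_ij = a_ji = -1; a double or triple edge where a_ij * a_ji = 2 or 3), the diagram is a chain of 7 nodes with one extra node attached to the third node from one end (E_8). One simple-root ordering that puts it in standard form is (alpha_6, alpha_2, alpha_4, alpha_7, alpha_5, alpha_3, alpha_1, alpha_8). So the algebra is type E_8.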